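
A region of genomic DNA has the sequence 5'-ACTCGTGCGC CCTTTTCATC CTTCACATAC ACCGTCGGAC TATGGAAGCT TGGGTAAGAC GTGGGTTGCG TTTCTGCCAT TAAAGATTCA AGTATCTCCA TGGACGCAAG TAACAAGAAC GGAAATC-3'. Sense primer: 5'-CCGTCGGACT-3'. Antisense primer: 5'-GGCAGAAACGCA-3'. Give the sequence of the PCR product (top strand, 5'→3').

5'-CCGTCGGACTATGGAAGCTTGGGTAAGACGTGGGTTGCGTTTCTGCC-3'

The forward primer matches the template at positions 32–41.
Reverse complement of the reverse primer: TGCGTTTCTGCC. This occurs on the top strand at positions 67–78.
The product is the template from position 32 through 78 (47 bp).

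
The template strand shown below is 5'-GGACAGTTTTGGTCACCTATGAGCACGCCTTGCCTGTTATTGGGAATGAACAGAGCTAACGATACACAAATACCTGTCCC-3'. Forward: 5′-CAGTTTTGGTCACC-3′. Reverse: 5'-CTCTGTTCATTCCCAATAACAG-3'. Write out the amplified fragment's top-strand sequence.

Forward primer CAGTTTTGGTCACC is found on the top strand at positions 4–17.
Reverse complement of the reverse primer: CTGTTATTGGGAATGAACAGAG. This occurs on the top strand at positions 34–55.
The product is the template from position 4 through 55 (52 bp).

5'-CAGTTTTGGTCACCTATGAGCACGCCTTGCCTGTTATTGGGAATGAACAGAG-3'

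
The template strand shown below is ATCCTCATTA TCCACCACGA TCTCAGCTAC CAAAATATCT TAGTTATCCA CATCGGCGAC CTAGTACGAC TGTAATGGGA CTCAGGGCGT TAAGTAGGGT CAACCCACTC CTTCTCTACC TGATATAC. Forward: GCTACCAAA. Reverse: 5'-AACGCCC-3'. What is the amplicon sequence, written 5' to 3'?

Forward primer GCTACCAAA is found on the top strand at positions 26–34.
The reverse primer's reverse complement is GGGCGTT, which matches the template at positions 85–91.
The product is the template from position 26 through 91 (66 bp).

5'-GCTACCAAAATATCTTAGTTATCCACATCGGCGACCTAGTACGACTGTAATGGGACTCAGGGCGTT-3'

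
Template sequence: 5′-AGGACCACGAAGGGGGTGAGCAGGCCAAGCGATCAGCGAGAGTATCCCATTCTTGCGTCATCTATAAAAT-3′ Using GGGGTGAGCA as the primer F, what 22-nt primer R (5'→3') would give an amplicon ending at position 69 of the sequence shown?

5'-TTTTATAGATGACGCAAGAATG-3'

The forward primer binds at positions 13–22; the product's 3' end on the top strand is position 69.
The reverse primer anneals to the top strand over positions 48–69, i.e. to CATTCTTGCGTCATCTATAAAA.
Its sequence written 5'→3' is the reverse complement: TTTTATAGATGACGCAAGAATG.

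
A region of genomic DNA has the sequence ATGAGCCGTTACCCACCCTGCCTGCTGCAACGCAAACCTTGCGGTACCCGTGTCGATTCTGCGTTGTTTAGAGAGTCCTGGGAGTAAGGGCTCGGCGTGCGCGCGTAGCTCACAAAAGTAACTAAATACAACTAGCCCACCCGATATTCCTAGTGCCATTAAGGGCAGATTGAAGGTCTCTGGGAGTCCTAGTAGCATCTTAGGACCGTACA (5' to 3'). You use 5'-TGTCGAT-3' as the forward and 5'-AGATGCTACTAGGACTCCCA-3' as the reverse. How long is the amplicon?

150 bp

Scanning the template, TGTCGAT occurs at positions 51–57; this primer anneals to the bottom strand there with its 3' end pointing downstream.
Taking the reverse complement of AGATGCTACTAGGACTCCCA gives TGGGAGTCCTAGTAGCATCT, found at positions 181–200 on the template; the primer anneals here to the top strand with its 3' end pointing upstream.
Product length = (reverse-primer end) − (forward-primer start) + 1 = 200 − 51 + 1 = 150 bp.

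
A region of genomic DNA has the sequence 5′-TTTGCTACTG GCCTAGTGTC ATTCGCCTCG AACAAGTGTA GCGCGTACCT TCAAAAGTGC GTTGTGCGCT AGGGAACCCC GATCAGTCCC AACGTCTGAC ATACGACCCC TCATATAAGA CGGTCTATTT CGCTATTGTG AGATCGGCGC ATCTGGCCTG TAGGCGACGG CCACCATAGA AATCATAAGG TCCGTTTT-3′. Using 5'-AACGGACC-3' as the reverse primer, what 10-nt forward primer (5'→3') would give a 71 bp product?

5'-TATTTCGCTA-3'

The reverse primer's reverse complement GGTCCGTT matches the template at positions 189–196, so the product ends at position 196.
A 71 bp product then starts at position 196 − 71 + 1 = 126.
The forward primer is identical to the top strand there: TATTTCGCTA.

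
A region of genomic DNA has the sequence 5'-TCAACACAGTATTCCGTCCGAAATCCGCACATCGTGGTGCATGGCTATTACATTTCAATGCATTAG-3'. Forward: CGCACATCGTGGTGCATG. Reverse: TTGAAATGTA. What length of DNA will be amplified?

33 bp

The forward primer matches the template at positions 26–43.
The reverse primer's reverse complement is TACATTTCAA, which matches the template at positions 49–58.
Product length = (reverse-primer end) − (forward-primer start) + 1 = 58 − 26 + 1 = 33 bp.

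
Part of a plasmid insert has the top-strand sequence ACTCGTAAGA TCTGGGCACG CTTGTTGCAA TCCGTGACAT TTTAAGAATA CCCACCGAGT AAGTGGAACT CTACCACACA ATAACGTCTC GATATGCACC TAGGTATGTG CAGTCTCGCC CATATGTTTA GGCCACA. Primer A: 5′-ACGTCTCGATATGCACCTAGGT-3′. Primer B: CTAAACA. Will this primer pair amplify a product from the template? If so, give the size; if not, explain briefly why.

Yes — a 48 bp product.

Primer A (ACGTCTCGATATGCACCTAGGT) matches the top strand at positions 84–105; it acts as a forward primer.
Primer B's reverse complement is TGTTTAG, matching the top strand at positions 125–131; it acts as a reverse primer.
The 3' ends face each other across positions 84–131, giving a 48 bp product.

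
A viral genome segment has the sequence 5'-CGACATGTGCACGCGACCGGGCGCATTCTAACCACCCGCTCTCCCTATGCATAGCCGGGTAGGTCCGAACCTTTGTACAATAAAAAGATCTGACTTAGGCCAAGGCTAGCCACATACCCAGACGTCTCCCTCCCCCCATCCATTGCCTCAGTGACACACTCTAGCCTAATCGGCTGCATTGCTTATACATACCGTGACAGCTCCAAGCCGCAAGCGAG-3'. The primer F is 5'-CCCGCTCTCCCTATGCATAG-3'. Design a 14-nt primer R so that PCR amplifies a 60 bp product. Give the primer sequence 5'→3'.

The forward primer binds at positions 35–54, so a 60 bp product ends at position 35 + 60 − 1 = 94.
The reverse primer anneals to the top strand over positions 81–94, i.e. to TAAAAAGATCTGAC.
Its sequence written 5'→3' is the reverse complement: GTCAGATCTTTTTA.

5'-GTCAGATCTTTTTA-3'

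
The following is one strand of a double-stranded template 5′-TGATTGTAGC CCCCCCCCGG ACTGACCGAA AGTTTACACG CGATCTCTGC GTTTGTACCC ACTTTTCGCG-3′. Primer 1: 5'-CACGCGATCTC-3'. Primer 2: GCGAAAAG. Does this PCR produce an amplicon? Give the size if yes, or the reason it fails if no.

Yes — a 33 bp product.

Primer 1 (CACGCGATCTC) matches the top strand at positions 37–47; it acts as a forward primer.
Primer 2's reverse complement is CTTTTCGC, matching the top strand at positions 62–69; it acts as a reverse primer.
The 3' ends face each other across positions 37–69, giving a 33 bp product.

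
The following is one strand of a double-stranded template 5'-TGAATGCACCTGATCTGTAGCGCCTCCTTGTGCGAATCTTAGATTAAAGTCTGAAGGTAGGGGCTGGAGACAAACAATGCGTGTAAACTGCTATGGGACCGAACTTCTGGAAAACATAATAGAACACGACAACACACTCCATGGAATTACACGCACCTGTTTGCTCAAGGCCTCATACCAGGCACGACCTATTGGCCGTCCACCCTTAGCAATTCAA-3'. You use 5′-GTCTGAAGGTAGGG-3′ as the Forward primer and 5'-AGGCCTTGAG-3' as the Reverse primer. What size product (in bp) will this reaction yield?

Scanning the template, GTCTGAAGGTAGGG occurs at positions 49–62; this primer anneals to the bottom strand there with its 3' end pointing downstream.
Reverse complement of the reverse primer: CTCAAGGCCT. This occurs on the top strand at positions 164–173.
The product runs from position 49 to position 173, so its length is 173 − 49 + 1 = 125 bp.

125 bp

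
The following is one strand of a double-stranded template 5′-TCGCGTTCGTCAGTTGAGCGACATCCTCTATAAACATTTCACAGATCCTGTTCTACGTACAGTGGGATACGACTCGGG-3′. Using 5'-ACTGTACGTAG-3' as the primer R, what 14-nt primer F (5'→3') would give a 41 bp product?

5'-ATCCTCTATAAACA-3'

The reverse primer's reverse complement CTACGTACAGT matches the template at positions 53–63, so the product ends at position 63.
A 41 bp product then starts at position 63 − 41 + 1 = 23.
The forward primer is identical to the top strand there: ATCCTCTATAAACA.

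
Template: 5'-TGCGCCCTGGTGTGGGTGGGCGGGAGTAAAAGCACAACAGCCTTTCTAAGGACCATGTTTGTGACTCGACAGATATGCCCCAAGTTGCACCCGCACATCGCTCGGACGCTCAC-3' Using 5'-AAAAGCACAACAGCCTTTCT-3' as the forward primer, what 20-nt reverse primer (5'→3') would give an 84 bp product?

The forward primer binds at positions 28–47, so an 84 bp product ends at position 28 + 84 − 1 = 111.
The reverse primer anneals to the top strand over positions 92–111, i.e. to CGCACATCGCTCGGACGCTC.
Its sequence written 5'→3' is the reverse complement: GAGCGTCCGAGCGATGTGCG.

5'-GAGCGTCCGAGCGATGTGCG-3'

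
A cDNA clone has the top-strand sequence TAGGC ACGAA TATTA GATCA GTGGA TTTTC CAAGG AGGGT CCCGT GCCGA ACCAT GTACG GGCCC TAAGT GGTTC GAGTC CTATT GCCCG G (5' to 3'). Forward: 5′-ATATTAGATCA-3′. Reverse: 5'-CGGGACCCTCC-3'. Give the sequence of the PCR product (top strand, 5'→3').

Forward primer ATATTAGATCA is found on the top strand at positions 10–20.
Taking the reverse complement of CGGGACCCTCC gives GGAGGGTCCCG, found at positions 34–44 on the template; the primer anneals here to the top strand with its 3' end pointing upstream.
The product is the template from position 10 through 44 (35 bp).

5'-ATATTAGATCAGTGGATTTTCCAAGGAGGGTCCCG-3'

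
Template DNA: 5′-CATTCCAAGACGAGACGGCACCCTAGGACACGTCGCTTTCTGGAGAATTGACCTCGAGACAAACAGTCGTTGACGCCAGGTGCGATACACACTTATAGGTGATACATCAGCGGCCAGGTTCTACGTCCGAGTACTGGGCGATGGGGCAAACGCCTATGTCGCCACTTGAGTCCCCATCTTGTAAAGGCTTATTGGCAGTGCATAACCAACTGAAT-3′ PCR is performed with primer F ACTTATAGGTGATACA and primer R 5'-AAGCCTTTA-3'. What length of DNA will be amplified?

100 bp

Scanning the template, ACTTATAGGTGATACA occurs at positions 91–106; this primer anneals to the bottom strand there with its 3' end pointing downstream.
Taking the reverse complement of AAGCCTTTA gives TAAAGGCTT, found at positions 182–190 on the template; the primer anneals here to the top strand with its 3' end pointing upstream.
Product length = (reverse-primer end) − (forward-primer start) + 1 = 190 − 91 + 1 = 100 bp.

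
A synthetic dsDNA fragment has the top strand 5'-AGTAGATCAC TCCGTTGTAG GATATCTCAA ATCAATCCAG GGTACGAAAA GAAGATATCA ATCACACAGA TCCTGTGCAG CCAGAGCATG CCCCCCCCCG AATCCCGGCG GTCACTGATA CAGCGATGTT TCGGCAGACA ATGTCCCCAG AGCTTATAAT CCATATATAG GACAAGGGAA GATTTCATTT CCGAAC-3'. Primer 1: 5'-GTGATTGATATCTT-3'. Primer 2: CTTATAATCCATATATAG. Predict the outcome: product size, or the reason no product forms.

No product — the primers' 3' ends point away from each other.

Primer 1 (GTGATTGATATCTT) has reverse complement AAGATATCAATCAC, which matches the top strand at positions 52–65; primer 1 anneals to the top strand there with its 3' end pointing upstream toward position 52.
Primer 2 (CTTATAATCCATATATAG) matches the top strand directly at positions 153–170; it anneals to the bottom strand with its 3' end pointing downstream toward position 170.
The 3' ends diverge (primer 1 extends toward position 1, primer 2 toward position 196), so the primers never converge on a shared product.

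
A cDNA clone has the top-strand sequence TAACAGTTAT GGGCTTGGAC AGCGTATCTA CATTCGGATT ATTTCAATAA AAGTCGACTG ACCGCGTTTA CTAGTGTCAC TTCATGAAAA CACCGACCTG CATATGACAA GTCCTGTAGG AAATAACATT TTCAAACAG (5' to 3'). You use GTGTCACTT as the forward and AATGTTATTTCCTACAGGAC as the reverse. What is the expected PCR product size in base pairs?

The forward primer matches the template at positions 74–82.
Reverse complement of the reverse primer: GTCCTGTAGGAAATAACATT. This occurs on the top strand at positions 111–130.
Amplicon spans positions 74–130: 57 bp.

57 bp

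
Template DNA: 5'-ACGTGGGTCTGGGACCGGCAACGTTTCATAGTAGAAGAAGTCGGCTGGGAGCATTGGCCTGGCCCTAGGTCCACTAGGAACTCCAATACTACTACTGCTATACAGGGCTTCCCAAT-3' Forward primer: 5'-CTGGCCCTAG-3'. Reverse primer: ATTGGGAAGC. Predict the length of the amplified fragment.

58 bp

Scanning the template, CTGGCCCTAG occurs at positions 59–68; this primer anneals to the bottom strand there with its 3' end pointing downstream.
The reverse primer's reverse complement is GCTTCCCAAT, which matches the template at positions 107–116.
Product length = (reverse-primer end) − (forward-primer start) + 1 = 116 − 59 + 1 = 58 bp.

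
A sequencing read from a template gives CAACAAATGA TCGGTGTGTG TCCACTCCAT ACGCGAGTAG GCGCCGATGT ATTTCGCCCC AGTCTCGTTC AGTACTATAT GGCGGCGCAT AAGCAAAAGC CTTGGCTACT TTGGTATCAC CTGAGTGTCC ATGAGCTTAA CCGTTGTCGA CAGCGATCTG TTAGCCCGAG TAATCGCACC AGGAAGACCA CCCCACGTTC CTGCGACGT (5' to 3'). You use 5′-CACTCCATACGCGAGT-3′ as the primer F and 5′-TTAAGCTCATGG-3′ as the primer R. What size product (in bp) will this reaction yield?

118 bp

The forward primer matches the template at positions 23–38.
Taking the reverse complement of TTAAGCTCATGG gives CCATGAGCTTAA, found at positions 129–140 on the template; the primer anneals here to the top strand with its 3' end pointing upstream.
Amplicon spans positions 23–140: 118 bp.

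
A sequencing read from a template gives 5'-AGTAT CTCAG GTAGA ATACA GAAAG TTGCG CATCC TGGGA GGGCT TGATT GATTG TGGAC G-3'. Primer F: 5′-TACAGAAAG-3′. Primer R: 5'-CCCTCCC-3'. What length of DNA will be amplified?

27 bp

Forward primer TACAGAAAG is found on the top strand at positions 17–25.
Taking the reverse complement of CCCTCCC gives GGGAGGG, found at positions 37–43 on the template; the primer anneals here to the top strand with its 3' end pointing upstream.
Amplicon spans positions 17–43: 27 bp.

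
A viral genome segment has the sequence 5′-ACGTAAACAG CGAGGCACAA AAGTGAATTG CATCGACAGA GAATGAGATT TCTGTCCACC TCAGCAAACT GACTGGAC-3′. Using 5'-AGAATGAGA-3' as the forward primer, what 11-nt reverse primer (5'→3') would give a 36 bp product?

5'-CAGTCAGTTTG-3'

The forward primer binds at positions 40–48, so a 36 bp product ends at position 40 + 36 − 1 = 75.
The reverse primer anneals to the top strand over positions 65–75, i.e. to CAAACTGACTG.
Its sequence written 5'→3' is the reverse complement: CAGTCAGTTTG.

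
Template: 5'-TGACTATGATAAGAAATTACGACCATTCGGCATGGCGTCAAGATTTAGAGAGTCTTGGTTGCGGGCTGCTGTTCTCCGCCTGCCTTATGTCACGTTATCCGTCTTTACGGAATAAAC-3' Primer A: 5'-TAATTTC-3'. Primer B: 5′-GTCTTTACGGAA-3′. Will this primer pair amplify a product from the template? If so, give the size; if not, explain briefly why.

Primer A (TAATTTC) has reverse complement GAAATTA, which matches the top strand at positions 13–19; primer A anneals to the top strand there with its 3' end pointing upstream toward position 13.
Primer B (GTCTTTACGGAA) matches the top strand directly at positions 101–112; it anneals to the bottom strand with its 3' end pointing downstream toward position 112.
The 3' ends diverge (primer A extends toward position 1, primer B toward position 117), so the primers never converge on a shared product.

No product — the primers' 3' ends point away from each other.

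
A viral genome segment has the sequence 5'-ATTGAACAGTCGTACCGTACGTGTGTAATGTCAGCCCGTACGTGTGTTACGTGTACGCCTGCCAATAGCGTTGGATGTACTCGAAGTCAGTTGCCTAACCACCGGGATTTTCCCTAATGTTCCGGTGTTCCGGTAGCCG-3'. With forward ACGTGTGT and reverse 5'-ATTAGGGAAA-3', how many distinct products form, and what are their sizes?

The forward primer ACGTGTGT matches the top strand at positions 19–26, 40–47.
The reverse primer's reverse complement is TTTCCCTAAT, matching at positions 109–118.
Each forward site pairs with the reverse site to give a product ending at position 118: sizes 100, 79 bp.

Two products: 100 bp, 79 bp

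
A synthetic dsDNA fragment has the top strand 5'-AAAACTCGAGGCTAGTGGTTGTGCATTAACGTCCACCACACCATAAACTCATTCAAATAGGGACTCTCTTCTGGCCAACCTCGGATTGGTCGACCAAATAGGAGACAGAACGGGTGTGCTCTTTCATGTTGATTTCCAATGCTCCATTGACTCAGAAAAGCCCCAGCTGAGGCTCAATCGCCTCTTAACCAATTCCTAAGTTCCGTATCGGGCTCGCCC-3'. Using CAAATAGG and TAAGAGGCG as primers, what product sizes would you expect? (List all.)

134 bp, 93 bp

The forward primer CAAATAGG matches the top strand at positions 54–61, 95–102.
The reverse primer's reverse complement is CGCCTCTTA, matching at positions 179–187.
Each forward site pairs with the reverse site to give a product ending at position 187: sizes 134, 93 bp.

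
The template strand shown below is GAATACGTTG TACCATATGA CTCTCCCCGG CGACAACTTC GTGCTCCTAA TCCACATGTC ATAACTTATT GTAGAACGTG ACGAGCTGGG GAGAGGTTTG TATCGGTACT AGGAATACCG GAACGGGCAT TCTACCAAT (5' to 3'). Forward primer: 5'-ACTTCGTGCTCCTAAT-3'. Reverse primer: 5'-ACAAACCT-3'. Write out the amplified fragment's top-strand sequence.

5'-ACTTCGTGCTCCTAATCCACATGTCATAACTTATTGTAGAACGTGACGAGCTGGGGAGAGGTTTGT-3'

Scanning the template, ACTTCGTGCTCCTAAT occurs at positions 36–51; this primer anneals to the bottom strand there with its 3' end pointing downstream.
The reverse primer's reverse complement is AGGTTTGT, which matches the template at positions 94–101.
The product is the template from position 36 through 101 (66 bp).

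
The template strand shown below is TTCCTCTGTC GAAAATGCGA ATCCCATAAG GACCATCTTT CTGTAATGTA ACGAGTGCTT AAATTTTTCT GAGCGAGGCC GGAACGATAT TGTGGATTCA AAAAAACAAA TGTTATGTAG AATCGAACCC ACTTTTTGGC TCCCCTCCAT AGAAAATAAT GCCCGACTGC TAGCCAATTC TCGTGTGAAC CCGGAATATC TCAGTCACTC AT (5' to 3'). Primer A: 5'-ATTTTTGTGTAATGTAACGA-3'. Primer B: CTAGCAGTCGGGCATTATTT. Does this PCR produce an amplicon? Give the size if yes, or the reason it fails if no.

No product — primer A has no binding site in the template.

Primer A (ATTTTTGTGTAATGTAACGA) does not match the top strand, and its reverse complement TCGTTACATTACACAAAAAT does not match either.
With no annealing site for primer A, no amplification occurs.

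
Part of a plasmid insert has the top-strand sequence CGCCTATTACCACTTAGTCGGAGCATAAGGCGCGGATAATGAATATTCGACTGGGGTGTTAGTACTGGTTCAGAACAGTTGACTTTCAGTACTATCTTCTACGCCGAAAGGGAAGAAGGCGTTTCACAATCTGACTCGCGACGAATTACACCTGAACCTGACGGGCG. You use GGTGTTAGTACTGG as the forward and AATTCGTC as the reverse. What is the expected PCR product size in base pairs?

Scanning the template, GGTGTTAGTACTGG occurs at positions 55–68; this primer anneals to the bottom strand there with its 3' end pointing downstream.
The reverse primer's reverse complement is GACGAATT, which matches the template at positions 140–147.
The product runs from position 55 to position 147, so its length is 147 − 55 + 1 = 93 bp.

93 bp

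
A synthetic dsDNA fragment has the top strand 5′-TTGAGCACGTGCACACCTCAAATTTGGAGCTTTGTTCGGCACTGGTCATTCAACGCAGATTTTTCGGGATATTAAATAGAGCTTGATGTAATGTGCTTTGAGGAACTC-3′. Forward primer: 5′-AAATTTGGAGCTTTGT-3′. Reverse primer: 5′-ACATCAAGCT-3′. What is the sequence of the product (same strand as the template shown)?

5'-AAATTTGGAGCTTTGTTCGGCACTGGTCATTCAACGCAGATTTTTCGGGATATTAAATAGAGCTTGATGT-3'

Forward primer AAATTTGGAGCTTTGT is found on the top strand at positions 20–35.
The reverse primer's reverse complement is AGCTTGATGT, which matches the template at positions 80–89.
The product is the template from position 20 through 89 (70 bp).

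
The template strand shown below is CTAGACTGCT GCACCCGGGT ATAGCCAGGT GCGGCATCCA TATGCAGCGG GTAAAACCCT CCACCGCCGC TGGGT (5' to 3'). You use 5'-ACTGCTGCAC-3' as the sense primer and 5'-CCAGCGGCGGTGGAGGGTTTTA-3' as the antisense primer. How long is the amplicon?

Scanning the template, ACTGCTGCAC occurs at positions 5–14; this primer anneals to the bottom strand there with its 3' end pointing downstream.
Taking the reverse complement of CCAGCGGCGGTGGAGGGTTTTA gives TAAAACCCTCCACCGCCGCTGG, found at positions 52–73 on the template; the primer anneals here to the top strand with its 3' end pointing upstream.
The product runs from position 5 to position 73, so its length is 73 − 5 + 1 = 69 bp.

69 bp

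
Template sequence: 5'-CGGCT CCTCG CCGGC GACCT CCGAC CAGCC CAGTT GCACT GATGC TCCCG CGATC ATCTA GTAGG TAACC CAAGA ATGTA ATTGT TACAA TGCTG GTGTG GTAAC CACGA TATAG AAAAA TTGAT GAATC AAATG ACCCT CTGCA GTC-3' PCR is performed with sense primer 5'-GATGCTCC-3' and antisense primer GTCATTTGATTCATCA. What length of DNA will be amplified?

Scanning the template, GATGCTCC occurs at positions 41–48; this primer anneals to the bottom strand there with its 3' end pointing downstream.
Reverse complement of the reverse primer: TGATGAATCAAATGAC. This occurs on the top strand at positions 122–137.
Amplicon spans positions 41–137: 97 bp.

97 bp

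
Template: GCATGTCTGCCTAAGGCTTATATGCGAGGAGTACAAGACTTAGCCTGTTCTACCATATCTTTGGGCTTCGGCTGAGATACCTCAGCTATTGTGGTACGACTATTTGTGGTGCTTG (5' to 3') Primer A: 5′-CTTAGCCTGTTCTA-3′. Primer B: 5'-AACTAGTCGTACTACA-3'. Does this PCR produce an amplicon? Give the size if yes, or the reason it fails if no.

Primer B (AACTAGTCGTACTACA) does not match the top strand, and its reverse complement TGTAGTACGACTAGTT does not match either.
With no annealing site for primer B, no amplification occurs.

No product — primer B has no binding site in the template.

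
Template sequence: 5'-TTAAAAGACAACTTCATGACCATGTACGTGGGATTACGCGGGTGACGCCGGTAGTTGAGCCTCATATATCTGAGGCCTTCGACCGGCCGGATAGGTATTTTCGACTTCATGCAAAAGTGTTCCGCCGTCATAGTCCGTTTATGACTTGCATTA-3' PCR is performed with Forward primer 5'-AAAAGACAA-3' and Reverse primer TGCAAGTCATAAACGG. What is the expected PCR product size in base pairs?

148 bp

The forward primer matches the template at positions 3–11.
The reverse primer's reverse complement is CCGTTTATGACTTGCA, which matches the template at positions 135–150.
Product length = (reverse-primer end) − (forward-primer start) + 1 = 150 − 3 + 1 = 148 bp.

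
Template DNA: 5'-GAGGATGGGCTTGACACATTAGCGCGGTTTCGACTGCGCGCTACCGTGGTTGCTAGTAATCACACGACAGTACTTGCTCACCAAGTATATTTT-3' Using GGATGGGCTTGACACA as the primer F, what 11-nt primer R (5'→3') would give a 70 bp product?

The forward primer binds at positions 3–18, so a 70 bp product ends at position 3 + 70 − 1 = 72.
The reverse primer anneals to the top strand over positions 62–72, i.e. to ACACGACAGTA.
Its sequence written 5'→3' is the reverse complement: TACTGTCGTGT.

5'-TACTGTCGTGT-3'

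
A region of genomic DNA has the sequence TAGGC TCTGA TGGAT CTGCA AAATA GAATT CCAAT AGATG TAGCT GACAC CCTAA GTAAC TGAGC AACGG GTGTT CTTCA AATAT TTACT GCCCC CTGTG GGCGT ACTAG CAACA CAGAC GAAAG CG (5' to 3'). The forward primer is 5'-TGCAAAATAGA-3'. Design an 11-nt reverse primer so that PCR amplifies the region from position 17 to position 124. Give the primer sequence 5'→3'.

5'-TTTCGTCTGTG-3'

The product's 3' end on the top strand is position 124.
The reverse primer anneals to the top strand over positions 114–124, i.e. to CACAGACGAAA.
Its sequence written 5'→3' is the reverse complement: TTTCGTCTGTG.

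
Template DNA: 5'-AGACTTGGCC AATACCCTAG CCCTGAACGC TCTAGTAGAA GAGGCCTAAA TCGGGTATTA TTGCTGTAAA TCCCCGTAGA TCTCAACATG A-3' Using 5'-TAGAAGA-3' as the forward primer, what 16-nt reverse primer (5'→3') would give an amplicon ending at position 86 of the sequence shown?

5'-TTGAGATCTACGGGGA-3'

The forward primer binds at positions 36–42; the product's 3' end on the top strand is position 86.
The reverse primer anneals to the top strand over positions 71–86, i.e. to TCCCCGTAGATCTCAA.
Its sequence written 5'→3' is the reverse complement: TTGAGATCTACGGGGA.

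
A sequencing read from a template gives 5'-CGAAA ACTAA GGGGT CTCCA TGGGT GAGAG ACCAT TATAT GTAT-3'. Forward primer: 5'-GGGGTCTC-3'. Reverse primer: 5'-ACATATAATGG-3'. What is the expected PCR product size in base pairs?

Scanning the template, GGGGTCTC occurs at positions 11–18; this primer anneals to the bottom strand there with its 3' end pointing downstream.
Taking the reverse complement of ACATATAATGG gives CCATTATATGT, found at positions 32–42 on the template; the primer anneals here to the top strand with its 3' end pointing upstream.
Product length = (reverse-primer end) − (forward-primer start) + 1 = 42 − 11 + 1 = 32 bp.

32 bp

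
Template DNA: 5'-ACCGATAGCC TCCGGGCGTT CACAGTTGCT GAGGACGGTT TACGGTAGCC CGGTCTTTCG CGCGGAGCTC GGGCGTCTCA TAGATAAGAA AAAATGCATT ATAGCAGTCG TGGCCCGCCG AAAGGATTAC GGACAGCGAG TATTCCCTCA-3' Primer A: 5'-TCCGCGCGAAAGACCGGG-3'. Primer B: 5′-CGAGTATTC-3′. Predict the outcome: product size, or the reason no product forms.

Primer A (TCCGCGCGAAAGACCGGG) has reverse complement CCCGGTCTTTCGCGCGGA, which matches the top strand at positions 49–66; primer A anneals to the top strand there with its 3' end pointing upstream toward position 49.
Primer B (CGAGTATTC) matches the top strand directly at positions 137–145; it anneals to the bottom strand with its 3' end pointing downstream toward position 145.
The 3' ends diverge (primer A extends toward position 1, primer B toward position 150), so the primers never converge on a shared product.

No product — the primers' 3' ends point away from each other.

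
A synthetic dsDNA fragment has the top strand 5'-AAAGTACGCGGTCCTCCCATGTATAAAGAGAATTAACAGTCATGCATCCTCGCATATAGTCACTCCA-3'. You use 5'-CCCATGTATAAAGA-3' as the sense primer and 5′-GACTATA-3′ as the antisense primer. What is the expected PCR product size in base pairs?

The forward primer matches the template at positions 16–29.
The reverse primer's reverse complement is TATAGTC, which matches the template at positions 55–61.
The product runs from position 16 to position 61, so its length is 61 − 16 + 1 = 46 bp.

46 bp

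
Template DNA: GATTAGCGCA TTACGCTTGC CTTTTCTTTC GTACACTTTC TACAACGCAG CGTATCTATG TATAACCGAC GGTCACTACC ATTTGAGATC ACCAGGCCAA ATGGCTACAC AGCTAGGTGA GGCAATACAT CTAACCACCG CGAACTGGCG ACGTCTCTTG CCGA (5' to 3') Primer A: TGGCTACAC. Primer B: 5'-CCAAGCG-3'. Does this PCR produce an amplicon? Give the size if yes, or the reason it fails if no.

Primer B (CCAAGCG) does not match the top strand, and its reverse complement CGCTTGG does not match either.
With no annealing site for primer B, no amplification occurs.

No product — primer B has no binding site in the template.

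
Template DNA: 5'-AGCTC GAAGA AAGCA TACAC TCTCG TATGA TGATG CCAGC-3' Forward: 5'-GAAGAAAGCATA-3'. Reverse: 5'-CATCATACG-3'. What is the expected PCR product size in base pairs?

27 bp

Scanning the template, GAAGAAAGCATA occurs at positions 6–17; this primer anneals to the bottom strand there with its 3' end pointing downstream.
Taking the reverse complement of CATCATACG gives CGTATGATG, found at positions 24–32 on the template; the primer anneals here to the top strand with its 3' end pointing upstream.
Product length = (reverse-primer end) − (forward-primer start) + 1 = 32 − 6 + 1 = 27 bp.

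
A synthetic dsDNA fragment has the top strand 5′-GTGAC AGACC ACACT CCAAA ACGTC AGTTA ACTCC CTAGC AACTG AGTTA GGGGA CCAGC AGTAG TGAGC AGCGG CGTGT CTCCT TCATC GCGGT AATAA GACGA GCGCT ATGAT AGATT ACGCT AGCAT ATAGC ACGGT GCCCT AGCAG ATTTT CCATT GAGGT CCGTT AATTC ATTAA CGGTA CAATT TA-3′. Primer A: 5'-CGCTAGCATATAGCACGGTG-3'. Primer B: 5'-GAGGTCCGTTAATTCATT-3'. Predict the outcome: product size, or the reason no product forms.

Primer A (CGCTAGCATATAGCACGGTG) matches the top strand at positions 122–141 (3' end points downstream).
Primer B (GAGGTCCGTTAATTCATT) also matches the top strand directly, at positions 161–178 — its reverse complement AATGAATTAACGGACCTC is not present.
Both primers anneal to the bottom strand with 3' ends pointing the same way, so neither can prime synthesis back toward the other.

No product — both primers anneal to the same strand and extend in the same direction.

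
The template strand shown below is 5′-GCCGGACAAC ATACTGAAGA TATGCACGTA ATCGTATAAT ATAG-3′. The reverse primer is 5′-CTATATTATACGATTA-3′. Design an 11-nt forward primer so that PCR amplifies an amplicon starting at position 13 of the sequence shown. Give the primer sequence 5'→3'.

5'-ACTGAAGATAT-3'

The reverse primer's reverse complement TAATCGTATAATATAG matches the template at positions 29–44; the product starts at position 13.
The forward primer is identical to the top strand over positions 13–23: ACTGAAGATAT.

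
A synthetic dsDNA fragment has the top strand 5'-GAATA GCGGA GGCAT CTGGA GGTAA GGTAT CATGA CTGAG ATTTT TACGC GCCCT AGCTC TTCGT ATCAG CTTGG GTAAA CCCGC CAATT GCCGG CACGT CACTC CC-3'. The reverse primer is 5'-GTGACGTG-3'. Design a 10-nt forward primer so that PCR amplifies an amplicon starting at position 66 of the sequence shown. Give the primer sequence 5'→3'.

The reverse primer's reverse complement CACGTCAC matches the template at positions 96–103; the product starts at position 66.
The forward primer is identical to the top strand over positions 66–75: ATCAGCTTGG.

5'-ATCAGCTTGG-3'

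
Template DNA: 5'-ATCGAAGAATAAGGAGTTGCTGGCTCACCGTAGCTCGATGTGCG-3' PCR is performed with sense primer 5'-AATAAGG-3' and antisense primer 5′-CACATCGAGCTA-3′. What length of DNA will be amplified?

The forward primer matches the template at positions 8–14.
The reverse primer's reverse complement is TAGCTCGATGTG, which matches the template at positions 31–42.
Amplicon spans positions 8–42: 35 bp.

35 bp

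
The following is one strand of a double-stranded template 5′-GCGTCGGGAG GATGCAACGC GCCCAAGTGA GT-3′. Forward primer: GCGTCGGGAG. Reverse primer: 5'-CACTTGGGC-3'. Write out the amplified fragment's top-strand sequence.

Scanning the template, GCGTCGGGAG occurs at positions 1–10; this primer anneals to the bottom strand there with its 3' end pointing downstream.
Reverse complement of the reverse primer: GCCCAAGTG. This occurs on the top strand at positions 21–29.
The product is the template from position 1 through 29 (29 bp).

5'-GCGTCGGGAGGATGCAACGCGCCCAAGTG-3'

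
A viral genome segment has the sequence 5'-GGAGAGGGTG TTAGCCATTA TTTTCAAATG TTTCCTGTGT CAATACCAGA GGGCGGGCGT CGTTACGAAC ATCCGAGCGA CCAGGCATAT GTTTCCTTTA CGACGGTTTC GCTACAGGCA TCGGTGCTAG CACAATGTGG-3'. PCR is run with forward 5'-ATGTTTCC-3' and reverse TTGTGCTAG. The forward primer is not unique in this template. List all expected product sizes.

The forward primer ATGTTTCC matches the top strand at positions 28–35, 89–96.
The reverse primer's reverse complement is CTAGCACAA, matching at positions 127–135.
Each forward site pairs with the reverse site to give a product ending at position 135: sizes 108, 47 bp.

108 bp, 47 bp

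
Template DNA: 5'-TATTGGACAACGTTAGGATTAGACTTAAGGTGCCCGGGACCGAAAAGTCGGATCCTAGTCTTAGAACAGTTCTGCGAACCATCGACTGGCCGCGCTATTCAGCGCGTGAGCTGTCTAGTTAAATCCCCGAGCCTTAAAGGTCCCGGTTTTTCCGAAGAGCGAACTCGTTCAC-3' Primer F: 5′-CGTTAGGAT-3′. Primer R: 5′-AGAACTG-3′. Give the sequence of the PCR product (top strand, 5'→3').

5'-CGTTAGGATTAGACTTAAGGTGCCCGGGACCGAAAAGTCGGATCCTAGTCTTAGAACAGTTCT-3'

Forward primer CGTTAGGAT is found on the top strand at positions 11–19.
Taking the reverse complement of AGAACTG gives CAGTTCT, found at positions 67–73 on the template; the primer anneals here to the top strand with its 3' end pointing upstream.
The product is the template from position 11 through 73 (63 bp).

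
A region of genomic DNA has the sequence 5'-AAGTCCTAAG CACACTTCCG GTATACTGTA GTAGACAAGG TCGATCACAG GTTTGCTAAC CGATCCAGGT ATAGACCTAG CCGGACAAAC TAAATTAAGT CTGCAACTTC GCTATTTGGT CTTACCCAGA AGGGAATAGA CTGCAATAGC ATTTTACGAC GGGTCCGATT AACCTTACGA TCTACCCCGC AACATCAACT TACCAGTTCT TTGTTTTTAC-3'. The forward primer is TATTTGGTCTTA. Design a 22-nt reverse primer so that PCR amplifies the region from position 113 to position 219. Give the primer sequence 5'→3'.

The product's 3' end on the top strand is position 219.
The reverse primer anneals to the top strand over positions 198–219, i.e. to ACTTACCAGTTCTTTGTTTTTA.
Its sequence written 5'→3' is the reverse complement: TAAAAACAAAGAACTGGTAAGT.

5'-TAAAAACAAAGAACTGGTAAGT-3'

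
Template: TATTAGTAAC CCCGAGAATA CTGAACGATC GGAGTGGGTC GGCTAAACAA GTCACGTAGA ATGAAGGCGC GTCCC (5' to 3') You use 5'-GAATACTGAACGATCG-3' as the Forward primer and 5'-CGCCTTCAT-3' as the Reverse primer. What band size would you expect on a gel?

The forward primer matches the template at positions 16–31.
Taking the reverse complement of CGCCTTCAT gives ATGAAGGCG, found at positions 61–69 on the template; the primer anneals here to the top strand with its 3' end pointing upstream.
The product runs from position 16 to position 69, so its length is 69 − 16 + 1 = 54 bp.

54 bp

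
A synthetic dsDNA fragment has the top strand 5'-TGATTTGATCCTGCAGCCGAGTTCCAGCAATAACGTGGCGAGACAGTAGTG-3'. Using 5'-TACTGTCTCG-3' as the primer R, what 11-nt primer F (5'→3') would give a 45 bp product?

5'-TTTGATCCTGC-3'

The reverse primer's reverse complement CGAGACAGTA matches the template at positions 39–48, so the product ends at position 48.
A 45 bp product then starts at position 48 − 45 + 1 = 4.
The forward primer is identical to the top strand there: TTTGATCCTGC.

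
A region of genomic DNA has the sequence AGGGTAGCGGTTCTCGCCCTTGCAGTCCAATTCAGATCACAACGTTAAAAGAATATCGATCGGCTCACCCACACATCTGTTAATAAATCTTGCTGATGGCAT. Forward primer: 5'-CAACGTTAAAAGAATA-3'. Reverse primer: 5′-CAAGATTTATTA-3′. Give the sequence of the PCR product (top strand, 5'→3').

Forward primer CAACGTTAAAAGAATA is found on the top strand at positions 40–55.
The reverse primer's reverse complement is TAATAAATCTTG, which matches the template at positions 81–92.
The product is the template from position 40 through 92 (53 bp).

5'-CAACGTTAAAAGAATATCGATCGGCTCACCCACACATCTGTTAATAAATCTTG-3'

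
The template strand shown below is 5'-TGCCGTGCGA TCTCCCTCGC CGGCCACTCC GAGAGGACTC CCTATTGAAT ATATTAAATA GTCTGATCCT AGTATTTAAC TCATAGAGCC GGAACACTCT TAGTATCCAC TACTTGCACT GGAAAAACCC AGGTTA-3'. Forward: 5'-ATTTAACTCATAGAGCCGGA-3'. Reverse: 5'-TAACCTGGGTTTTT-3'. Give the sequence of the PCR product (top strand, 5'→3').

5'-ATTTAACTCATAGAGCCGGAACACTCTTAGTATCCACTACTTGCACTGGAAAAACCCAGGTTA-3'

Scanning the template, ATTTAACTCATAGAGCCGGA occurs at positions 74–93; this primer anneals to the bottom strand there with its 3' end pointing downstream.
The reverse primer's reverse complement is AAAAACCCAGGTTA, which matches the template at positions 123–136.
The product is the template from position 74 through 136 (63 bp).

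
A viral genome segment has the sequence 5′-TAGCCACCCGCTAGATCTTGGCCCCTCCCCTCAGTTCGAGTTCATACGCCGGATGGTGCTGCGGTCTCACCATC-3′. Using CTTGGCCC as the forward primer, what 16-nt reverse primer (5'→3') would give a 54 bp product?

The forward primer binds at positions 17–24, so a 54 bp product ends at position 17 + 54 − 1 = 70.
The reverse primer anneals to the top strand over positions 55–70, i.e. to GGTGCTGCGGTCTCAC.
Its sequence written 5'→3' is the reverse complement: GTGAGACCGCAGCACC.

5'-GTGAGACCGCAGCACC-3'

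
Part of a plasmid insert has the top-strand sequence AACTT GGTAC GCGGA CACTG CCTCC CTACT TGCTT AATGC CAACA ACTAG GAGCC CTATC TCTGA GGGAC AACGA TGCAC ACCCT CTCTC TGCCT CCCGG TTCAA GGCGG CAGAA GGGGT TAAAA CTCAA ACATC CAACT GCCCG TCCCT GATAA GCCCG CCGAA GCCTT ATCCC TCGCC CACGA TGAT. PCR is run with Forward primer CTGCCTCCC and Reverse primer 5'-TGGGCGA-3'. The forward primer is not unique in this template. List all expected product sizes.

The forward primer CTGCCTCCC matches the top strand at positions 18–26, 90–98.
The reverse primer's reverse complement is TCGCCCA, matching at positions 176–182.
Each forward site pairs with the reverse site to give a product ending at position 182: sizes 165, 93 bp.

165 bp, 93 bp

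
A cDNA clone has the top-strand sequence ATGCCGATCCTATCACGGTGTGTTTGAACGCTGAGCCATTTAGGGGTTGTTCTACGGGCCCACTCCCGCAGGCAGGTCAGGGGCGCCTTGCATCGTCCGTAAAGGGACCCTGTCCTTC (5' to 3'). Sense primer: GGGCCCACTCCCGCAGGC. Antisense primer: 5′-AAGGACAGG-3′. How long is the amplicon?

The forward primer matches the template at positions 56–73.
The reverse primer's reverse complement is CCTGTCCTT, which matches the template at positions 109–117.
The product runs from position 56 to position 117, so its length is 117 − 56 + 1 = 62 bp.

62 bp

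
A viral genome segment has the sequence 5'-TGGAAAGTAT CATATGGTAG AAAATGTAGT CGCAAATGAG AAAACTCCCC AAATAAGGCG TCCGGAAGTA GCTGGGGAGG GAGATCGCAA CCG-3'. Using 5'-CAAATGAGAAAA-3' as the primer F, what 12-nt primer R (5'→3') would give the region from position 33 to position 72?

The product's 3' end on the top strand is position 72.
The reverse primer anneals to the top strand over positions 61–72, i.e. to TCCGGAAGTAGC.
Its sequence written 5'→3' is the reverse complement: GCTACTTCCGGA.

5'-GCTACTTCCGGA-3'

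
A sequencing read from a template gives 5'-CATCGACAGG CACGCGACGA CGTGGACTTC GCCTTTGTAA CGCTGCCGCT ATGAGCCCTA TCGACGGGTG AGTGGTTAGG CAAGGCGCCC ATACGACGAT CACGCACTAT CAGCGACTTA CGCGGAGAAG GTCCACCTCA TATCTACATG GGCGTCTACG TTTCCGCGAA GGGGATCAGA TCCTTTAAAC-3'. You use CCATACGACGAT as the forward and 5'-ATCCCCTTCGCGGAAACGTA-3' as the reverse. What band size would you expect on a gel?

Scanning the template, CCATACGACGAT occurs at positions 89–100; this primer anneals to the bottom strand there with its 3' end pointing downstream.
Reverse complement of the reverse primer: TACGTTTCCGCGAAGGGGAT. This occurs on the top strand at positions 157–176.
Product length = (reverse-primer end) − (forward-primer start) + 1 = 176 − 89 + 1 = 88 bp.

88 bp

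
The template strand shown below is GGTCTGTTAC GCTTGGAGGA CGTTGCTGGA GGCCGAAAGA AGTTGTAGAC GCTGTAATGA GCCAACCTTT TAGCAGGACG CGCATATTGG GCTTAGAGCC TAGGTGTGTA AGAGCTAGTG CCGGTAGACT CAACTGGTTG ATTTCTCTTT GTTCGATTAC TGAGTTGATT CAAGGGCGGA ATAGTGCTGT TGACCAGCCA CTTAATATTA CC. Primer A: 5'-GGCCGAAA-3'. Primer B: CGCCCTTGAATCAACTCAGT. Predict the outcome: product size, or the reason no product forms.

Primer A (GGCCGAAA) matches the top strand at positions 31–38; it acts as a forward primer.
Primer B's reverse complement is ACTGAGTTGATTCAAGGGCG, matching the top strand at positions 159–178; it acts as a reverse primer.
The 3' ends face each other across positions 31–178, giving a 148 bp product.

Yes — a 148 bp product.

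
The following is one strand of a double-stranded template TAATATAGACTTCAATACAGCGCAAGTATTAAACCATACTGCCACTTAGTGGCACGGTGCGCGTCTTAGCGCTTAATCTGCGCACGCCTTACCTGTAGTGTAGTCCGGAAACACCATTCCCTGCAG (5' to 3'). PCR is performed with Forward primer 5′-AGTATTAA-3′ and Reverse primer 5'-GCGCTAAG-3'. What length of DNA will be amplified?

48 bp

Scanning the template, AGTATTAA occurs at positions 25–32; this primer anneals to the bottom strand there with its 3' end pointing downstream.
Taking the reverse complement of GCGCTAAG gives CTTAGCGC, found at positions 65–72 on the template; the primer anneals here to the top strand with its 3' end pointing upstream.
Amplicon spans positions 25–72: 48 bp.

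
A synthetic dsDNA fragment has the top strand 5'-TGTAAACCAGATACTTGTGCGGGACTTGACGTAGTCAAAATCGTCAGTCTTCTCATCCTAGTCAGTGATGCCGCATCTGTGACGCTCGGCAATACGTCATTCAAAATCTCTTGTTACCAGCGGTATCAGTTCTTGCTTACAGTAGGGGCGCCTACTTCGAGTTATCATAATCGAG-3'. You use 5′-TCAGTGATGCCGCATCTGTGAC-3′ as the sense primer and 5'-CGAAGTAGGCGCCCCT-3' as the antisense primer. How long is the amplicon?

98 bp

Scanning the template, TCAGTGATGCCGCATCTGTGAC occurs at positions 62–83; this primer anneals to the bottom strand there with its 3' end pointing downstream.
Reverse complement of the reverse primer: AGGGGCGCCTACTTCG. This occurs on the top strand at positions 144–159.
The product runs from position 62 to position 159, so its length is 159 − 62 + 1 = 98 bp.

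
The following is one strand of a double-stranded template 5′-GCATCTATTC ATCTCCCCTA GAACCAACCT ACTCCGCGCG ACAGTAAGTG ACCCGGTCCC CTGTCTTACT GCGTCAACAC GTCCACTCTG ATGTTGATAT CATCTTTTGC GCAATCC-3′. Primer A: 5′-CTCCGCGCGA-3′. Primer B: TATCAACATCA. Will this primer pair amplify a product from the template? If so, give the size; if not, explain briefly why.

Yes — a 68 bp product.

Primer A (CTCCGCGCGA) matches the top strand at positions 32–41; it acts as a forward primer.
Primer B's reverse complement is TGATGTTGATA, matching the top strand at positions 89–99; it acts as a reverse primer.
The 3' ends face each other across positions 32–99, giving a 68 bp product.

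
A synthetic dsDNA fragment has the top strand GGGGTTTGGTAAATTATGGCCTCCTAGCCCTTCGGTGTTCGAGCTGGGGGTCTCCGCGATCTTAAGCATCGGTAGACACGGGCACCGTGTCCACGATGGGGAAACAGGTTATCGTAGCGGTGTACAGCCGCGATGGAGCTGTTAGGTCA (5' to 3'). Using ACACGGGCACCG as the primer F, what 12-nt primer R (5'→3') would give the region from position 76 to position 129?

5'-GGCTGTACACCG-3'

The product's 3' end on the top strand is position 129.
The reverse primer anneals to the top strand over positions 118–129, i.e. to CGGTGTACAGCC.
Its sequence written 5'→3' is the reverse complement: GGCTGTACACCG.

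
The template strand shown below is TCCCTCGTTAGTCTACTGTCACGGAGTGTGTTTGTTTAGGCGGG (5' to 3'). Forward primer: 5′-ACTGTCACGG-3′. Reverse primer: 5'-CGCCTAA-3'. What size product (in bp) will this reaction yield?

28 bp

The forward primer matches the template at positions 15–24.
Taking the reverse complement of CGCCTAA gives TTAGGCG, found at positions 36–42 on the template; the primer anneals here to the top strand with its 3' end pointing upstream.
Amplicon spans positions 15–42: 28 bp.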